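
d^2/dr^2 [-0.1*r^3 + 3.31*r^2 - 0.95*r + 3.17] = 6.62 - 0.6*r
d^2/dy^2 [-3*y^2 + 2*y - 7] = -6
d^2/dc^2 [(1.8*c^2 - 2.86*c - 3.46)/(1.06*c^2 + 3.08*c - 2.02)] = (-18.180272*c^3 - 0.200975999999997*c^2 - 104.52024*c - 101.361104)/(1.191016*c^6 + 10.382064*c^5 + 23.357736*c^4 - 10.351264*c^3 - 44.511912*c^2 + 37.702896*c - 8.242408)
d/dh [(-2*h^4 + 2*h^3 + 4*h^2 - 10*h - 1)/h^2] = -4*h + 2 + 10/h^2 + 2/h^3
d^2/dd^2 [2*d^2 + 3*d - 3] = 4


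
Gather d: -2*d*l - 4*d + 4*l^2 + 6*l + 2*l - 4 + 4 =d*(-2*l - 4) + 4*l^2 + 8*l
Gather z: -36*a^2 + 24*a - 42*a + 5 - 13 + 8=-36*a^2 - 18*a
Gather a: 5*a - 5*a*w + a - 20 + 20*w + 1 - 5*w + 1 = a*(6 - 5*w) + 15*w - 18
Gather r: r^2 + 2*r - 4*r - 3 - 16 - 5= r^2 - 2*r - 24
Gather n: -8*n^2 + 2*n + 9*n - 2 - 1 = -8*n^2 + 11*n - 3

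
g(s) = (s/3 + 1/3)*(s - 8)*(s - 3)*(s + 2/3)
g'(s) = (s/3 + 1/3)*(s - 8)*(s - 3) + (s/3 + 1/3)*(s - 8)*(s + 2/3) + (s/3 + 1/3)*(s - 3)*(s + 2/3) + (s - 8)*(s - 3)*(s + 2/3)/3 = 4*s^3/3 - 28*s^2/3 + 38*s/9 + 98/9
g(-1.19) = 1.28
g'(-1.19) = -9.60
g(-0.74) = -0.21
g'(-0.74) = 2.11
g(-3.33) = 148.35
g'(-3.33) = -155.90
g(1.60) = 17.60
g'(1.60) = -0.79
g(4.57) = -52.36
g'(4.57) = -37.48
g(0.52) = 11.15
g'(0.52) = 10.75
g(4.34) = -43.71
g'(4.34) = -37.59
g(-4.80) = 522.72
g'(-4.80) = -371.87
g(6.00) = -93.33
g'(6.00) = -11.78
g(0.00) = 5.33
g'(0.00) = 10.89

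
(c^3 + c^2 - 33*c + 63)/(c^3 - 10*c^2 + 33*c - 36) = (c + 7)/(c - 4)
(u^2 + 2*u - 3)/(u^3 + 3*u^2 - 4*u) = (u + 3)/(u*(u + 4))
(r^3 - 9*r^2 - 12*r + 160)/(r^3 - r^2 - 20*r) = (r - 8)/r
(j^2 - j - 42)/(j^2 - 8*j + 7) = (j + 6)/(j - 1)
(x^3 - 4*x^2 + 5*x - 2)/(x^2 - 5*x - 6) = (-x^3 + 4*x^2 - 5*x + 2)/(-x^2 + 5*x + 6)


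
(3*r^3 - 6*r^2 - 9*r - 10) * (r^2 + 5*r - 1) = 3*r^5 + 9*r^4 - 42*r^3 - 49*r^2 - 41*r + 10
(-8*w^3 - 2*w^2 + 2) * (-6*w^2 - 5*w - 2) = 48*w^5 + 52*w^4 + 26*w^3 - 8*w^2 - 10*w - 4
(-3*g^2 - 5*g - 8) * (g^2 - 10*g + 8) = -3*g^4 + 25*g^3 + 18*g^2 + 40*g - 64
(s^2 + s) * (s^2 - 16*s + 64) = s^4 - 15*s^3 + 48*s^2 + 64*s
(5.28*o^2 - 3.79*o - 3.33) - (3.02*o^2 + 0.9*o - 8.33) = 2.26*o^2 - 4.69*o + 5.0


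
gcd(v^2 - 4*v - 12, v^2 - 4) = v + 2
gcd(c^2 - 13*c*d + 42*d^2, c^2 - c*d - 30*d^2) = c - 6*d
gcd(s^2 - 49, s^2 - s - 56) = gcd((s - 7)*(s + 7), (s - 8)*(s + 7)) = s + 7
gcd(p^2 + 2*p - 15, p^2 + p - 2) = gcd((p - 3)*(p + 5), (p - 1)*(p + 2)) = 1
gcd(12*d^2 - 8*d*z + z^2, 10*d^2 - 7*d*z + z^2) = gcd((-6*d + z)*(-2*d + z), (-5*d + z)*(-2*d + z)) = -2*d + z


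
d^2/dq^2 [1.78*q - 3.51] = 0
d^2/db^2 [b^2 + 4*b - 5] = 2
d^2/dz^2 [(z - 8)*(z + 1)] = 2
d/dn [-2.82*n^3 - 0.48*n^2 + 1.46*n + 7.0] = -8.46*n^2 - 0.96*n + 1.46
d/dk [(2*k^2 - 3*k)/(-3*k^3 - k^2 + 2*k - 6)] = (6*k^4 - 18*k^3 + k^2 - 24*k + 18)/(9*k^6 + 6*k^5 - 11*k^4 + 32*k^3 + 16*k^2 - 24*k + 36)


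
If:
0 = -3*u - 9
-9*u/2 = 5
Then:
No Solution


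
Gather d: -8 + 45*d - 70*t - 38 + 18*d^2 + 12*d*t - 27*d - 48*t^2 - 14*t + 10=18*d^2 + d*(12*t + 18) - 48*t^2 - 84*t - 36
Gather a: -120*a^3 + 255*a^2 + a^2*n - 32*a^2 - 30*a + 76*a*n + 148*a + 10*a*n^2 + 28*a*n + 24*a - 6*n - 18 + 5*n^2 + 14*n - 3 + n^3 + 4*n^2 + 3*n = -120*a^3 + a^2*(n + 223) + a*(10*n^2 + 104*n + 142) + n^3 + 9*n^2 + 11*n - 21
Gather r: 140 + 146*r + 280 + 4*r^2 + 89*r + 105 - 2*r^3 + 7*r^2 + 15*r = -2*r^3 + 11*r^2 + 250*r + 525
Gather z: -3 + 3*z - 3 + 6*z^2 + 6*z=6*z^2 + 9*z - 6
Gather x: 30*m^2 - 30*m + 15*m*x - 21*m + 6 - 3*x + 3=30*m^2 - 51*m + x*(15*m - 3) + 9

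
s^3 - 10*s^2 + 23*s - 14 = (s - 7)*(s - 2)*(s - 1)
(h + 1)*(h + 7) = h^2 + 8*h + 7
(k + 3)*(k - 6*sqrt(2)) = k^2 - 6*sqrt(2)*k + 3*k - 18*sqrt(2)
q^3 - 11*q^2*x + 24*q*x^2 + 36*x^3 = (q - 6*x)^2*(q + x)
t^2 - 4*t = t*(t - 4)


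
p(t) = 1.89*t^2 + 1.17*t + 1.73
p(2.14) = 12.89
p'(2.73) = 11.49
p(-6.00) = 62.75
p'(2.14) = 9.26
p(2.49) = 16.36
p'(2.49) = 10.58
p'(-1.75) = -5.44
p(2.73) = 19.01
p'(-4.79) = -16.94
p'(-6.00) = -21.51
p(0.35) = 2.37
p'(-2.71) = -9.07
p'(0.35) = 2.49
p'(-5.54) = -19.77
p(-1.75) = 5.47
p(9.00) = 165.35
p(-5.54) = 53.26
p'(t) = 3.78*t + 1.17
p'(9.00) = 35.19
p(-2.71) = 12.44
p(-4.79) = 39.49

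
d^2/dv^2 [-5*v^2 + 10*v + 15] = -10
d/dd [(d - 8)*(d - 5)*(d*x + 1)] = 3*d^2*x - 26*d*x + 2*d + 40*x - 13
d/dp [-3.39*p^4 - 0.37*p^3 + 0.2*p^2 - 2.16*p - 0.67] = -13.56*p^3 - 1.11*p^2 + 0.4*p - 2.16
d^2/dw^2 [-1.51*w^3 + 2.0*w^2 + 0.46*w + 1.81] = 4.0 - 9.06*w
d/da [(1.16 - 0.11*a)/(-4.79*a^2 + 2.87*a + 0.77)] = (-0.5269*a^2 + 11.1128*a - 3.4139)/(22.9441*a^4 - 27.4946*a^3 + 0.860300000000001*a^2 + 4.4198*a + 0.5929)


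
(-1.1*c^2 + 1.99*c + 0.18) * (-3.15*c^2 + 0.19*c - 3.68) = 3.465*c^4 - 6.4775*c^3 + 3.8591*c^2 - 7.289*c - 0.6624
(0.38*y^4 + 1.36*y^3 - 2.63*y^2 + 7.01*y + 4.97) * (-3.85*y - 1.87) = -1.463*y^5 - 5.9466*y^4 + 7.5823*y^3 - 22.0704*y^2 - 32.2432*y - 9.2939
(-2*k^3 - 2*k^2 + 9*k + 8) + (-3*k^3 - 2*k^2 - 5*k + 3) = -5*k^3 - 4*k^2 + 4*k + 11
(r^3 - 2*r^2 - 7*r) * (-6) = -6*r^3 + 12*r^2 + 42*r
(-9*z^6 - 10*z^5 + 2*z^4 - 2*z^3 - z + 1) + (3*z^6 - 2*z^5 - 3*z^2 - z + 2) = -6*z^6 - 12*z^5 + 2*z^4 - 2*z^3 - 3*z^2 - 2*z + 3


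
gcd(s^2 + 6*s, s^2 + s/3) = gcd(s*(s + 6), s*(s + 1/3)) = s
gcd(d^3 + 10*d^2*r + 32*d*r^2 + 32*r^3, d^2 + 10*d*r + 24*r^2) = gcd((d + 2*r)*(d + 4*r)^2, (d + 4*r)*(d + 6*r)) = d + 4*r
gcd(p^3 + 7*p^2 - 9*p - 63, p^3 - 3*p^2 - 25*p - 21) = p + 3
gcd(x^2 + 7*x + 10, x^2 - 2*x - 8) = x + 2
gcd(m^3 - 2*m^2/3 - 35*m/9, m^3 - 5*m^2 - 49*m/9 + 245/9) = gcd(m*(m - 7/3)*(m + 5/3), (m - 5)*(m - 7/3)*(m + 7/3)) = m - 7/3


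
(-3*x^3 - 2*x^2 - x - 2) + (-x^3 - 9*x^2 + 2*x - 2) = -4*x^3 - 11*x^2 + x - 4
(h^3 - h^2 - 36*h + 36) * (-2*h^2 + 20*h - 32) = -2*h^5 + 22*h^4 + 20*h^3 - 760*h^2 + 1872*h - 1152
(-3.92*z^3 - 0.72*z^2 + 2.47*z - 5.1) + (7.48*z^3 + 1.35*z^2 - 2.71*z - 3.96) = 3.56*z^3 + 0.63*z^2 - 0.24*z - 9.06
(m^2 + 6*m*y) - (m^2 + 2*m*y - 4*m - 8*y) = 4*m*y + 4*m + 8*y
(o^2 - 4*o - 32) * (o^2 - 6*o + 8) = o^4 - 10*o^3 + 160*o - 256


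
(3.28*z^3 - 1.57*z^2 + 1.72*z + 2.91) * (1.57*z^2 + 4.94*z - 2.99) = 5.1496*z^5 + 13.7383*z^4 - 14.8626*z^3 + 17.7598*z^2 + 9.2326*z - 8.7009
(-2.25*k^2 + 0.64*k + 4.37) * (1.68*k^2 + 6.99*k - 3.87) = -3.78*k^4 - 14.6523*k^3 + 20.5227*k^2 + 28.0695*k - 16.9119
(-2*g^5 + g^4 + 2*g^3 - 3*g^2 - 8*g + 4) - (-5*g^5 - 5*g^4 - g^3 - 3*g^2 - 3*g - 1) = 3*g^5 + 6*g^4 + 3*g^3 - 5*g + 5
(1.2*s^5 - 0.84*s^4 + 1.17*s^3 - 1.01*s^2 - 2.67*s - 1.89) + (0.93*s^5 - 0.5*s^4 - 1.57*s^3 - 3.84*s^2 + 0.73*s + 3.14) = 2.13*s^5 - 1.34*s^4 - 0.4*s^3 - 4.85*s^2 - 1.94*s + 1.25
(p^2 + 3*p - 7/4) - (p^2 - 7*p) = 10*p - 7/4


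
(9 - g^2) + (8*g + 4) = -g^2 + 8*g + 13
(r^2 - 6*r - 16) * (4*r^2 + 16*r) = 4*r^4 - 8*r^3 - 160*r^2 - 256*r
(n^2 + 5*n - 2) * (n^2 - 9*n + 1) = n^4 - 4*n^3 - 46*n^2 + 23*n - 2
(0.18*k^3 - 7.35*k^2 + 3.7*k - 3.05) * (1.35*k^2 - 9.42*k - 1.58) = 0.243*k^5 - 11.6181*k^4 + 73.9476*k^3 - 27.3585*k^2 + 22.885*k + 4.819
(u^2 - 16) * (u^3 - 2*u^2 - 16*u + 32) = u^5 - 2*u^4 - 32*u^3 + 64*u^2 + 256*u - 512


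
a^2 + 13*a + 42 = (a + 6)*(a + 7)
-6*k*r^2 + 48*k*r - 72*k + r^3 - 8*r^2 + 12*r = (-6*k + r)*(r - 6)*(r - 2)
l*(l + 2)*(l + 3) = l^3 + 5*l^2 + 6*l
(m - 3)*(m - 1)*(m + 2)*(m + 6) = m^4 + 4*m^3 - 17*m^2 - 24*m + 36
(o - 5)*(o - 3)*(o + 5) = o^3 - 3*o^2 - 25*o + 75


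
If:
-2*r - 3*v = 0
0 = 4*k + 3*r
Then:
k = 9*v/8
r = -3*v/2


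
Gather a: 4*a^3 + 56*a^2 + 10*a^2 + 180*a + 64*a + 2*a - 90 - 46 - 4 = 4*a^3 + 66*a^2 + 246*a - 140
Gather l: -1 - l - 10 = -l - 11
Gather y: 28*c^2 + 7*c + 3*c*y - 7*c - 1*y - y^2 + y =28*c^2 + 3*c*y - y^2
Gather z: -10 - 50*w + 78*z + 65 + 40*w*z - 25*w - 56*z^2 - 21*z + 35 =-75*w - 56*z^2 + z*(40*w + 57) + 90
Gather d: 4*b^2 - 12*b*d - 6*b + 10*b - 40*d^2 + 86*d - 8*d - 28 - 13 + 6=4*b^2 + 4*b - 40*d^2 + d*(78 - 12*b) - 35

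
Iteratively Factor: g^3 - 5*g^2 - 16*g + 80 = (g - 4)*(g^2 - g - 20) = (g - 5)*(g - 4)*(g + 4)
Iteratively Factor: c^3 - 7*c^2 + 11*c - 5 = (c - 1)*(c^2 - 6*c + 5) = (c - 1)^2*(c - 5)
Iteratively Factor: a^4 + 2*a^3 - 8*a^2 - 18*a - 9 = (a - 3)*(a^3 + 5*a^2 + 7*a + 3) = (a - 3)*(a + 3)*(a^2 + 2*a + 1) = (a - 3)*(a + 1)*(a + 3)*(a + 1)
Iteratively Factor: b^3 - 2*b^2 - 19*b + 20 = (b - 5)*(b^2 + 3*b - 4) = (b - 5)*(b - 1)*(b + 4)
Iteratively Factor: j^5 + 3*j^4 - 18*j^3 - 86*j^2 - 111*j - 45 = (j + 3)*(j^4 - 18*j^2 - 32*j - 15) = (j + 3)^2*(j^3 - 3*j^2 - 9*j - 5) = (j - 5)*(j + 3)^2*(j^2 + 2*j + 1) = (j - 5)*(j + 1)*(j + 3)^2*(j + 1)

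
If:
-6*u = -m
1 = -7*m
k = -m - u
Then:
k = 1/6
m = -1/7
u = -1/42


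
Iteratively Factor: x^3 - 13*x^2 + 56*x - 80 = (x - 4)*(x^2 - 9*x + 20) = (x - 5)*(x - 4)*(x - 4)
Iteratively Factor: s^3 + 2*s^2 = (s + 2)*(s^2) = s*(s + 2)*(s)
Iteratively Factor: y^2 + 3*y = (y + 3)*(y)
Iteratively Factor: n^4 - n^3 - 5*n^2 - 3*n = (n - 3)*(n^3 + 2*n^2 + n) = n*(n - 3)*(n^2 + 2*n + 1) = n*(n - 3)*(n + 1)*(n + 1)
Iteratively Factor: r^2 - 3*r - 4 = (r - 4)*(r + 1)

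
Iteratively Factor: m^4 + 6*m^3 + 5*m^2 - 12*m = (m)*(m^3 + 6*m^2 + 5*m - 12) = m*(m + 4)*(m^2 + 2*m - 3) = m*(m + 3)*(m + 4)*(m - 1)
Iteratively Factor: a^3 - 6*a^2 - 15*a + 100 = (a - 5)*(a^2 - a - 20) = (a - 5)^2*(a + 4)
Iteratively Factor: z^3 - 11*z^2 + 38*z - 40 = (z - 5)*(z^2 - 6*z + 8) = (z - 5)*(z - 4)*(z - 2)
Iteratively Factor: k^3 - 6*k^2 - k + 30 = (k - 3)*(k^2 - 3*k - 10) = (k - 5)*(k - 3)*(k + 2)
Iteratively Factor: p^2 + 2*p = (p + 2)*(p)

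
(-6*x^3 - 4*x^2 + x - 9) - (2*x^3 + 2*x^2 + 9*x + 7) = -8*x^3 - 6*x^2 - 8*x - 16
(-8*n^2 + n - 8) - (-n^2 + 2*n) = -7*n^2 - n - 8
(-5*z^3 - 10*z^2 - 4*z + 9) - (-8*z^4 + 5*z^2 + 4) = 8*z^4 - 5*z^3 - 15*z^2 - 4*z + 5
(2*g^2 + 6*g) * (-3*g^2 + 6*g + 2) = -6*g^4 - 6*g^3 + 40*g^2 + 12*g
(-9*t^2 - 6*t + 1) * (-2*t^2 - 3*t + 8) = 18*t^4 + 39*t^3 - 56*t^2 - 51*t + 8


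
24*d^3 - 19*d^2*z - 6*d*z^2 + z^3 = (-8*d + z)*(-d + z)*(3*d + z)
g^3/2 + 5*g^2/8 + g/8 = g*(g/2 + 1/2)*(g + 1/4)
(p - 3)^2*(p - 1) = p^3 - 7*p^2 + 15*p - 9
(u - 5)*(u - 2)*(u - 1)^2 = u^4 - 9*u^3 + 25*u^2 - 27*u + 10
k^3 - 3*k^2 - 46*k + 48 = (k - 8)*(k - 1)*(k + 6)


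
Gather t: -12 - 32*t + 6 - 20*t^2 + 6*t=-20*t^2 - 26*t - 6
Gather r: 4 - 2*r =4 - 2*r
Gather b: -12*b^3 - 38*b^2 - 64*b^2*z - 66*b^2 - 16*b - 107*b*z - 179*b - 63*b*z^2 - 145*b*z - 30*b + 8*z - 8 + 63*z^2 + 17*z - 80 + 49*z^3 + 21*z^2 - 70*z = -12*b^3 + b^2*(-64*z - 104) + b*(-63*z^2 - 252*z - 225) + 49*z^3 + 84*z^2 - 45*z - 88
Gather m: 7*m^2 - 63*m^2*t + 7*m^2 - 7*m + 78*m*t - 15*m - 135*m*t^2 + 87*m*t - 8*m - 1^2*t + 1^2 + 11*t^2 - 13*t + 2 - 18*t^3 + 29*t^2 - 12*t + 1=m^2*(14 - 63*t) + m*(-135*t^2 + 165*t - 30) - 18*t^3 + 40*t^2 - 26*t + 4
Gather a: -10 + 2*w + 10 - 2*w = 0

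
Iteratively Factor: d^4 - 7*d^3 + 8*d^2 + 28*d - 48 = (d + 2)*(d^3 - 9*d^2 + 26*d - 24) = (d - 3)*(d + 2)*(d^2 - 6*d + 8) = (d - 4)*(d - 3)*(d + 2)*(d - 2)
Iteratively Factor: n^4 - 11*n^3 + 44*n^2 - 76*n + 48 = (n - 2)*(n^3 - 9*n^2 + 26*n - 24) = (n - 3)*(n - 2)*(n^2 - 6*n + 8) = (n - 4)*(n - 3)*(n - 2)*(n - 2)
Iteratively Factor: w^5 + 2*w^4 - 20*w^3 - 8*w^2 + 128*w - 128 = (w + 4)*(w^4 - 2*w^3 - 12*w^2 + 40*w - 32) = (w - 2)*(w + 4)*(w^3 - 12*w + 16) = (w - 2)^2*(w + 4)*(w^2 + 2*w - 8) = (w - 2)^2*(w + 4)^2*(w - 2)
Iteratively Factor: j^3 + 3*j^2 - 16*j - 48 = (j + 4)*(j^2 - j - 12) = (j - 4)*(j + 4)*(j + 3)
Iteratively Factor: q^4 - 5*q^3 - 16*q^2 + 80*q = (q)*(q^3 - 5*q^2 - 16*q + 80) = q*(q - 4)*(q^2 - q - 20) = q*(q - 5)*(q - 4)*(q + 4)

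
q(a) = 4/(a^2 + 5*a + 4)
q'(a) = 4*(-2*a - 5)/(a^2 + 5*a + 4)^2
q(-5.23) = 0.77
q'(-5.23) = 0.81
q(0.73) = 0.49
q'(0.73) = -0.39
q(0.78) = 0.47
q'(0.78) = -0.36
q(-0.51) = 2.34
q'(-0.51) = -5.44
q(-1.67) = -2.56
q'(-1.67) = -2.72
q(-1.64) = -2.65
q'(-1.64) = -3.02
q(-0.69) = 3.90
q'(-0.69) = -13.75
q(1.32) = 0.32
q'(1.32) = -0.20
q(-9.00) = 0.10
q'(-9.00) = 0.03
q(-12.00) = 0.05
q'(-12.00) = 0.01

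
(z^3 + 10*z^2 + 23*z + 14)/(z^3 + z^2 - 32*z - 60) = (z^2 + 8*z + 7)/(z^2 - z - 30)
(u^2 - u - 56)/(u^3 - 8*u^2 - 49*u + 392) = 1/(u - 7)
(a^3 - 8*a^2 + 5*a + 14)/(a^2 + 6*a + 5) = (a^2 - 9*a + 14)/(a + 5)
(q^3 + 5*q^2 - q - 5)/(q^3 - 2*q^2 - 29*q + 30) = (q + 1)/(q - 6)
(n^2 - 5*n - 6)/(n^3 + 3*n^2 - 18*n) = (n^2 - 5*n - 6)/(n*(n^2 + 3*n - 18))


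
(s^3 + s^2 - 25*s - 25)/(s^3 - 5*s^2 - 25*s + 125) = (s + 1)/(s - 5)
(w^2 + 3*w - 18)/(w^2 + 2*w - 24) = (w - 3)/(w - 4)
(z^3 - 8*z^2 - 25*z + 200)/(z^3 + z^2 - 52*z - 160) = (z - 5)/(z + 4)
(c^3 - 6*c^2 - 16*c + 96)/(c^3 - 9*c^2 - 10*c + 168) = (c - 4)/(c - 7)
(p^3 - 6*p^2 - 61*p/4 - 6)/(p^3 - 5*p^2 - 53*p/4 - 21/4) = (p - 8)/(p - 7)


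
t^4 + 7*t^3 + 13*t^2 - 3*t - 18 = (t - 1)*(t + 2)*(t + 3)^2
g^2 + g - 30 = (g - 5)*(g + 6)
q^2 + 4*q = q*(q + 4)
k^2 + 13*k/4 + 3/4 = (k + 1/4)*(k + 3)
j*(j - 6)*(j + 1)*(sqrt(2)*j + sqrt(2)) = sqrt(2)*j^4 - 4*sqrt(2)*j^3 - 11*sqrt(2)*j^2 - 6*sqrt(2)*j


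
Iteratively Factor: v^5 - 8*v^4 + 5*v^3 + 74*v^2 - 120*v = (v - 4)*(v^4 - 4*v^3 - 11*v^2 + 30*v) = v*(v - 4)*(v^3 - 4*v^2 - 11*v + 30) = v*(v - 5)*(v - 4)*(v^2 + v - 6) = v*(v - 5)*(v - 4)*(v - 2)*(v + 3)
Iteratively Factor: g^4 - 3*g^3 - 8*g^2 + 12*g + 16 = (g + 2)*(g^3 - 5*g^2 + 2*g + 8) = (g - 4)*(g + 2)*(g^2 - g - 2) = (g - 4)*(g - 2)*(g + 2)*(g + 1)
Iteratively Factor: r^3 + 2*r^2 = (r)*(r^2 + 2*r) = r^2*(r + 2)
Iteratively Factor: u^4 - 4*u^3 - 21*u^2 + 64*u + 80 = (u - 4)*(u^3 - 21*u - 20) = (u - 4)*(u + 4)*(u^2 - 4*u - 5) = (u - 5)*(u - 4)*(u + 4)*(u + 1)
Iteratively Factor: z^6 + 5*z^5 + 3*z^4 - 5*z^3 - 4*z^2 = (z + 4)*(z^5 + z^4 - z^3 - z^2) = (z + 1)*(z + 4)*(z^4 - z^2) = (z + 1)^2*(z + 4)*(z^3 - z^2) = z*(z + 1)^2*(z + 4)*(z^2 - z) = z*(z - 1)*(z + 1)^2*(z + 4)*(z)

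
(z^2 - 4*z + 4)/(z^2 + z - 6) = (z - 2)/(z + 3)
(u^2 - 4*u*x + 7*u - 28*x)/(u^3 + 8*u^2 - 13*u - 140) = (u - 4*x)/(u^2 + u - 20)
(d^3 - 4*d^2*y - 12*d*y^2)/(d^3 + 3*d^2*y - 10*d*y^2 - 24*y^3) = d*(-d + 6*y)/(-d^2 - d*y + 12*y^2)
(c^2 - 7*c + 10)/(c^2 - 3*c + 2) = (c - 5)/(c - 1)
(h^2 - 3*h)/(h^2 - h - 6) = h/(h + 2)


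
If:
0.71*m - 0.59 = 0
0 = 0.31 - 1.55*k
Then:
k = 0.20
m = 0.83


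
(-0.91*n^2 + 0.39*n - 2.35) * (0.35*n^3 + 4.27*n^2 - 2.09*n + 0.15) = -0.3185*n^5 - 3.7492*n^4 + 2.7447*n^3 - 10.9861*n^2 + 4.97*n - 0.3525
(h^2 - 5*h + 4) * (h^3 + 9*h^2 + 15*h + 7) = h^5 + 4*h^4 - 26*h^3 - 32*h^2 + 25*h + 28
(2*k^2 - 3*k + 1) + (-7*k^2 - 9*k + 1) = -5*k^2 - 12*k + 2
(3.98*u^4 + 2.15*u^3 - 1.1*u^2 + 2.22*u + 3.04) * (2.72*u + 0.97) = 10.8256*u^5 + 9.7086*u^4 - 0.906500000000001*u^3 + 4.9714*u^2 + 10.4222*u + 2.9488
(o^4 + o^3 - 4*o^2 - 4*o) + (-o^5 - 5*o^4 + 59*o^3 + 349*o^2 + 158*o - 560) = -o^5 - 4*o^4 + 60*o^3 + 345*o^2 + 154*o - 560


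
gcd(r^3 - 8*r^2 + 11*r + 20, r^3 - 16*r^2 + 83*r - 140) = r^2 - 9*r + 20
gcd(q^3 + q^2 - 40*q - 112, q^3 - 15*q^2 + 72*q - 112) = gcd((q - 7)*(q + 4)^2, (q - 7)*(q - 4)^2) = q - 7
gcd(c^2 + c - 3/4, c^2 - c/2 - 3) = c + 3/2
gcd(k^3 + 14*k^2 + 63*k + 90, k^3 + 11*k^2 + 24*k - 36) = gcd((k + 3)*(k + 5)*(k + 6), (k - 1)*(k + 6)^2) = k + 6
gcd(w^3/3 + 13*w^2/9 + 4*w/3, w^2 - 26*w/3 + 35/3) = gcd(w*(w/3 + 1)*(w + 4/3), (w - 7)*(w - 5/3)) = 1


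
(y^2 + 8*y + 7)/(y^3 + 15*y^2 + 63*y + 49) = 1/(y + 7)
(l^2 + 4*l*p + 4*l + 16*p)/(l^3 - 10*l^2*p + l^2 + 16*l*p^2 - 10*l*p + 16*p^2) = (l^2 + 4*l*p + 4*l + 16*p)/(l^3 - 10*l^2*p + l^2 + 16*l*p^2 - 10*l*p + 16*p^2)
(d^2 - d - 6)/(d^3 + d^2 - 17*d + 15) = (d + 2)/(d^2 + 4*d - 5)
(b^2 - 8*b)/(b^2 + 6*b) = (b - 8)/(b + 6)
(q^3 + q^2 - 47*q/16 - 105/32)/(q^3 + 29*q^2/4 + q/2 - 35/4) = (q^2 - q/4 - 21/8)/(q^2 + 6*q - 7)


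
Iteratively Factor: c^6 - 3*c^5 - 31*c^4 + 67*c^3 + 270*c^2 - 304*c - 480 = (c + 3)*(c^5 - 6*c^4 - 13*c^3 + 106*c^2 - 48*c - 160) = (c - 2)*(c + 3)*(c^4 - 4*c^3 - 21*c^2 + 64*c + 80) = (c - 5)*(c - 2)*(c + 3)*(c^3 + c^2 - 16*c - 16) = (c - 5)*(c - 4)*(c - 2)*(c + 3)*(c^2 + 5*c + 4) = (c - 5)*(c - 4)*(c - 2)*(c + 1)*(c + 3)*(c + 4)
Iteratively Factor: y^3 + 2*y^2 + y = (y)*(y^2 + 2*y + 1) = y*(y + 1)*(y + 1)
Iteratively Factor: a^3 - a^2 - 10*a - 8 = (a - 4)*(a^2 + 3*a + 2) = (a - 4)*(a + 1)*(a + 2)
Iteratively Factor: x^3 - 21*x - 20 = (x + 4)*(x^2 - 4*x - 5) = (x + 1)*(x + 4)*(x - 5)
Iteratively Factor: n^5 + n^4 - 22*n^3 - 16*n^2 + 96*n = (n + 4)*(n^4 - 3*n^3 - 10*n^2 + 24*n) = (n + 3)*(n + 4)*(n^3 - 6*n^2 + 8*n) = n*(n + 3)*(n + 4)*(n^2 - 6*n + 8) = n*(n - 4)*(n + 3)*(n + 4)*(n - 2)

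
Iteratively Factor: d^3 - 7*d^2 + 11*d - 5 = (d - 1)*(d^2 - 6*d + 5) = (d - 5)*(d - 1)*(d - 1)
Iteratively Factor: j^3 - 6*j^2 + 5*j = (j)*(j^2 - 6*j + 5) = j*(j - 1)*(j - 5)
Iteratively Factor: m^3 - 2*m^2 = (m)*(m^2 - 2*m) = m^2*(m - 2)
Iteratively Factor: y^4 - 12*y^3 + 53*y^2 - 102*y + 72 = (y - 2)*(y^3 - 10*y^2 + 33*y - 36) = (y - 4)*(y - 2)*(y^2 - 6*y + 9) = (y - 4)*(y - 3)*(y - 2)*(y - 3)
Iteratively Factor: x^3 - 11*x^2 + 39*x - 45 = (x - 3)*(x^2 - 8*x + 15) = (x - 3)^2*(x - 5)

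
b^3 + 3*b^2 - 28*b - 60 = (b - 5)*(b + 2)*(b + 6)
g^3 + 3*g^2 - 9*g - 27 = (g - 3)*(g + 3)^2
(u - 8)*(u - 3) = u^2 - 11*u + 24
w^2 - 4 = (w - 2)*(w + 2)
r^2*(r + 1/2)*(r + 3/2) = r^4 + 2*r^3 + 3*r^2/4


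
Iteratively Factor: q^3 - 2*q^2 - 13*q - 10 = (q + 1)*(q^2 - 3*q - 10) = (q + 1)*(q + 2)*(q - 5)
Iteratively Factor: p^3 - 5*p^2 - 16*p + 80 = (p - 4)*(p^2 - p - 20) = (p - 4)*(p + 4)*(p - 5)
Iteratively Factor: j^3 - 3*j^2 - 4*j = (j - 4)*(j^2 + j) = (j - 4)*(j + 1)*(j)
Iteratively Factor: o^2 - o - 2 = (o + 1)*(o - 2)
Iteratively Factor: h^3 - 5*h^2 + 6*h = (h - 3)*(h^2 - 2*h) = (h - 3)*(h - 2)*(h)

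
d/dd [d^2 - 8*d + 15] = 2*d - 8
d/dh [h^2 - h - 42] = 2*h - 1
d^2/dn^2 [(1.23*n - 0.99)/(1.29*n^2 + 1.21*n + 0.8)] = ((1.23*n - 0.99)*(2.58*n + 1.21)*(5.16*n + 2.42) - (9.5202*n + 0.4224)*(1.29*n^2 + 1.21*n + 0.8))/(1.29*n^2 + 1.21*n + 0.8)^3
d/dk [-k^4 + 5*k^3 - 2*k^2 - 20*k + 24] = -4*k^3 + 15*k^2 - 4*k - 20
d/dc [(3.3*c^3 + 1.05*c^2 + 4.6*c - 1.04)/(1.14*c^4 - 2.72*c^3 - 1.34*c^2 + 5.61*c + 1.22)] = (-3.762*c^6 - 2.394*c^5 - 17.298*c^4 + 66.7924*c^3 + 15.6461*c^2 - 0.225200000000001*c + 11.4464)/(1.2996*c^8 - 6.2016*c^7 + 4.3432*c^6 + 20.0804*c^5 - 25.9412*c^4 - 21.6716*c^3 + 28.2025*c^2 + 13.6884*c + 1.4884)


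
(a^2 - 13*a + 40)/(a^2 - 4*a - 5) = (a - 8)/(a + 1)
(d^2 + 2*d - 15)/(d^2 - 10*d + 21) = (d + 5)/(d - 7)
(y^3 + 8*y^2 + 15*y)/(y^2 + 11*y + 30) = y*(y + 3)/(y + 6)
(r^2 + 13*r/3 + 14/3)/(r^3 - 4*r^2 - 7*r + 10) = (r + 7/3)/(r^2 - 6*r + 5)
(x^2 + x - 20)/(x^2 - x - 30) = (x - 4)/(x - 6)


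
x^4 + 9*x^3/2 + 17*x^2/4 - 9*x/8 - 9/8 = (x - 1/2)*(x + 1/2)*(x + 3/2)*(x + 3)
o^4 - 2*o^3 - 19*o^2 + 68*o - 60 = (o - 3)*(o - 2)^2*(o + 5)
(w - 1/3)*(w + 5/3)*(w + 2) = w^3 + 10*w^2/3 + 19*w/9 - 10/9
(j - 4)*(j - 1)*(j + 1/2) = j^3 - 9*j^2/2 + 3*j/2 + 2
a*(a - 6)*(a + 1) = a^3 - 5*a^2 - 6*a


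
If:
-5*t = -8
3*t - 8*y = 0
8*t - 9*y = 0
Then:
No Solution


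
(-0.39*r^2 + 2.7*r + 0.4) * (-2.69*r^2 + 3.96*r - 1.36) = 1.0491*r^4 - 8.8074*r^3 + 10.1464*r^2 - 2.088*r - 0.544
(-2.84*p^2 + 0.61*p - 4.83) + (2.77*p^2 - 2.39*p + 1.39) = -0.0699999999999998*p^2 - 1.78*p - 3.44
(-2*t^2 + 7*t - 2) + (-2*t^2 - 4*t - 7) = -4*t^2 + 3*t - 9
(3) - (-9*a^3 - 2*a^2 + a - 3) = 9*a^3 + 2*a^2 - a + 6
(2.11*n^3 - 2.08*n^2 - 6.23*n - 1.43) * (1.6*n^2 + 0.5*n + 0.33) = 3.376*n^5 - 2.273*n^4 - 10.3117*n^3 - 6.0894*n^2 - 2.7709*n - 0.4719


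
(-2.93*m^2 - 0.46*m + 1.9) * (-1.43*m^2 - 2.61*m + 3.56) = 4.1899*m^4 + 8.3051*m^3 - 11.9472*m^2 - 6.5966*m + 6.764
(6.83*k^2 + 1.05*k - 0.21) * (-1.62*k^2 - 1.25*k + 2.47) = -11.0646*k^4 - 10.2385*k^3 + 15.8978*k^2 + 2.856*k - 0.5187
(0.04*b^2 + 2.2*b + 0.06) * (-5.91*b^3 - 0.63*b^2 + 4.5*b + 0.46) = -0.2364*b^5 - 13.0272*b^4 - 1.5606*b^3 + 9.8806*b^2 + 1.282*b + 0.0276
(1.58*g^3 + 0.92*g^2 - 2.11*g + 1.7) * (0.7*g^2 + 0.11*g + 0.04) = 1.106*g^5 + 0.8178*g^4 - 1.3126*g^3 + 0.9947*g^2 + 0.1026*g + 0.068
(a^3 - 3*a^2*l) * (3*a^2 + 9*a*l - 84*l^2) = 3*a^5 - 111*a^3*l^2 + 252*a^2*l^3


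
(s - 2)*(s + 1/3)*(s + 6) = s^3 + 13*s^2/3 - 32*s/3 - 4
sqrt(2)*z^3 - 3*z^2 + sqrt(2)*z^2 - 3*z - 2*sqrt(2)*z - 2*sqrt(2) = (z + 1)*(z - 2*sqrt(2))*(sqrt(2)*z + 1)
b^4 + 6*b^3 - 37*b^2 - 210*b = b*(b - 6)*(b + 5)*(b + 7)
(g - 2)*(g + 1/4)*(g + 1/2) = g^3 - 5*g^2/4 - 11*g/8 - 1/4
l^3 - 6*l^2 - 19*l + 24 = (l - 8)*(l - 1)*(l + 3)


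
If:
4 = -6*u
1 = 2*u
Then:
No Solution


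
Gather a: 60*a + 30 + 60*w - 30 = 60*a + 60*w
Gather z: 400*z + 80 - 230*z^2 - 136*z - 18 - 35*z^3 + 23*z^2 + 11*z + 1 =-35*z^3 - 207*z^2 + 275*z + 63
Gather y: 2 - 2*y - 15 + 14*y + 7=12*y - 6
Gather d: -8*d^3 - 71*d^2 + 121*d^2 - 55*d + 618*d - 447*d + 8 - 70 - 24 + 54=-8*d^3 + 50*d^2 + 116*d - 32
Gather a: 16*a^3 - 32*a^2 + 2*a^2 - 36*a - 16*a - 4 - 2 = 16*a^3 - 30*a^2 - 52*a - 6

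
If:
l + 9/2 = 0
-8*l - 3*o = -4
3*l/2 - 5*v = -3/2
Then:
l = -9/2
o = 40/3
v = -21/20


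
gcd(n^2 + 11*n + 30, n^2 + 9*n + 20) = n + 5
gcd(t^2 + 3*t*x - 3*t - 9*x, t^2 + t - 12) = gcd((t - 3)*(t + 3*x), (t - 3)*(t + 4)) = t - 3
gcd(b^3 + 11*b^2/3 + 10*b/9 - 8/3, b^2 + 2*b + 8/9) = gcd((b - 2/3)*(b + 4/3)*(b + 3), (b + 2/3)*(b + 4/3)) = b + 4/3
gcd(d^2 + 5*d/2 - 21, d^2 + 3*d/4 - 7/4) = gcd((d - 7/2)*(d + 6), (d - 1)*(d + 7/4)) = 1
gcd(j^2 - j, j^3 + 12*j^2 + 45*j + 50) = 1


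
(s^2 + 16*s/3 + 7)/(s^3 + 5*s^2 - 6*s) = (s^2 + 16*s/3 + 7)/(s*(s^2 + 5*s - 6))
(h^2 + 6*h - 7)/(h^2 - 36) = (h^2 + 6*h - 7)/(h^2 - 36)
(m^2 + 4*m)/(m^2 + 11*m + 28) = m/(m + 7)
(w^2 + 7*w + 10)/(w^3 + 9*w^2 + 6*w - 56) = (w^2 + 7*w + 10)/(w^3 + 9*w^2 + 6*w - 56)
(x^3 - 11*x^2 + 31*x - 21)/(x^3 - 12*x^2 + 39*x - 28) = (x - 3)/(x - 4)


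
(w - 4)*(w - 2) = w^2 - 6*w + 8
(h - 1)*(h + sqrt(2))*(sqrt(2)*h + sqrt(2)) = sqrt(2)*h^3 + 2*h^2 - sqrt(2)*h - 2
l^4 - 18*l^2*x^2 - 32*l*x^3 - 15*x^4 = (l - 5*x)*(l + x)^2*(l + 3*x)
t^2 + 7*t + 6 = (t + 1)*(t + 6)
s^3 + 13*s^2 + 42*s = s*(s + 6)*(s + 7)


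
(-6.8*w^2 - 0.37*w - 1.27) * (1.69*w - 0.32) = -11.492*w^3 + 1.5507*w^2 - 2.0279*w + 0.4064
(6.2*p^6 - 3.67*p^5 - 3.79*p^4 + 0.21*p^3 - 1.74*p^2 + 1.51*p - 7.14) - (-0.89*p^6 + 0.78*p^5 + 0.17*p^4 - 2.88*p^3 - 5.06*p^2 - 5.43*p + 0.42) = 7.09*p^6 - 4.45*p^5 - 3.96*p^4 + 3.09*p^3 + 3.32*p^2 + 6.94*p - 7.56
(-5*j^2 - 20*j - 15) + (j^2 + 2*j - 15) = -4*j^2 - 18*j - 30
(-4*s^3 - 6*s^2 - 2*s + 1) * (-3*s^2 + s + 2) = 12*s^5 + 14*s^4 - 8*s^3 - 17*s^2 - 3*s + 2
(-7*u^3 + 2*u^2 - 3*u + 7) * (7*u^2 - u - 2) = -49*u^5 + 21*u^4 - 9*u^3 + 48*u^2 - u - 14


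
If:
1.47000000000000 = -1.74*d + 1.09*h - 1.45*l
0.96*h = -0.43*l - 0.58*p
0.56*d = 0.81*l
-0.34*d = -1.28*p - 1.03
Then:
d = -0.29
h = 0.62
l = -0.20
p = -0.88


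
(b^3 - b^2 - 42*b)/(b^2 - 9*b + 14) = b*(b + 6)/(b - 2)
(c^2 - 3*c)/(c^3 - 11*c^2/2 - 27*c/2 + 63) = 2*c/(2*c^2 - 5*c - 42)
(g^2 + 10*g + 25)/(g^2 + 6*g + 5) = (g + 5)/(g + 1)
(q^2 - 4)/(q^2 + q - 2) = (q - 2)/(q - 1)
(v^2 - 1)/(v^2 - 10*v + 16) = (v^2 - 1)/(v^2 - 10*v + 16)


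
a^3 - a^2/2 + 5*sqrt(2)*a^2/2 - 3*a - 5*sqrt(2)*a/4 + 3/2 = (a - 1/2)*(a - sqrt(2)/2)*(a + 3*sqrt(2))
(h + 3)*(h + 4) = h^2 + 7*h + 12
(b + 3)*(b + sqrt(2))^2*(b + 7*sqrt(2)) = b^4 + 3*b^3 + 9*sqrt(2)*b^3 + 30*b^2 + 27*sqrt(2)*b^2 + 14*sqrt(2)*b + 90*b + 42*sqrt(2)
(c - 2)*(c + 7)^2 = c^3 + 12*c^2 + 21*c - 98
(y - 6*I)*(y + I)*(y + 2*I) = y^3 - 3*I*y^2 + 16*y + 12*I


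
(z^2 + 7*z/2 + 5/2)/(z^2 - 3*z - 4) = (z + 5/2)/(z - 4)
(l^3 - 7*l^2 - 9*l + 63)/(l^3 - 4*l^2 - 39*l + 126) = (l + 3)/(l + 6)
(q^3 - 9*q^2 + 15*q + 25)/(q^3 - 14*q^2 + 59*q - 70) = (q^2 - 4*q - 5)/(q^2 - 9*q + 14)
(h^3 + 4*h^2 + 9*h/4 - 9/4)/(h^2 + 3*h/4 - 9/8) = 2*(2*h^2 + 5*h - 3)/(4*h - 3)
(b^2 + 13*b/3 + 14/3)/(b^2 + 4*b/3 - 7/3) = (b + 2)/(b - 1)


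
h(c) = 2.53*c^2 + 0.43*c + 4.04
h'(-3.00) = -14.75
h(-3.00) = 25.52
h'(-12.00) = -60.29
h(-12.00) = 363.20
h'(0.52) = 3.06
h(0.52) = 4.95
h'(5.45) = 28.01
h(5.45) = 81.53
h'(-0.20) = -0.58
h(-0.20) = 4.06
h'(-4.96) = -24.67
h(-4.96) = 64.15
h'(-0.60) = -2.61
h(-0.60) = 4.69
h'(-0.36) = -1.39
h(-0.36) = 4.21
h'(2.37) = 12.42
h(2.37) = 19.27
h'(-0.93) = -4.28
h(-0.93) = 5.83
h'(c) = 5.06*c + 0.43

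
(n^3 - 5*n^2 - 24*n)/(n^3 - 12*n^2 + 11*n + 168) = n/(n - 7)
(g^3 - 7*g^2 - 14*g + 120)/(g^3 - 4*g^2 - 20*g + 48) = (g - 5)/(g - 2)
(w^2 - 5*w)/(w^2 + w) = (w - 5)/(w + 1)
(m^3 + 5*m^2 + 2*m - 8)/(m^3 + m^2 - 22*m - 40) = (m - 1)/(m - 5)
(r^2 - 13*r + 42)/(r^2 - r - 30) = (r - 7)/(r + 5)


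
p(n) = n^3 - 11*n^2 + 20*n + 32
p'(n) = 3*n^2 - 22*n + 20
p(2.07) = 35.14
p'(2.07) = -12.69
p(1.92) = 36.93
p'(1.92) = -11.18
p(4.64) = -12.13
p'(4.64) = -17.49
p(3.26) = 14.94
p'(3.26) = -19.84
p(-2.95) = -148.40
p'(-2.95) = 111.01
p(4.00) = 0.00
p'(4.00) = -20.00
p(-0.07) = 30.55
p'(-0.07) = 21.55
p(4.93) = -16.93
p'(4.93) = -15.55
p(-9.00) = -1768.00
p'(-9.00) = 461.00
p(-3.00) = -154.00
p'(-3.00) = 113.00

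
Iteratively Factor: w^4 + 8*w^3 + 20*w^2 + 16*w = (w + 2)*(w^3 + 6*w^2 + 8*w) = (w + 2)^2*(w^2 + 4*w) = w*(w + 2)^2*(w + 4)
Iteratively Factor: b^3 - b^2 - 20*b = (b + 4)*(b^2 - 5*b) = (b - 5)*(b + 4)*(b)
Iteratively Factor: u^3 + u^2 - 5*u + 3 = (u - 1)*(u^2 + 2*u - 3) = (u - 1)*(u + 3)*(u - 1)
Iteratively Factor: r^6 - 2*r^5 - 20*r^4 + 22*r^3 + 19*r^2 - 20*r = (r)*(r^5 - 2*r^4 - 20*r^3 + 22*r^2 + 19*r - 20) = r*(r + 4)*(r^4 - 6*r^3 + 4*r^2 + 6*r - 5) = r*(r - 5)*(r + 4)*(r^3 - r^2 - r + 1) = r*(r - 5)*(r - 1)*(r + 4)*(r^2 - 1) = r*(r - 5)*(r - 1)*(r + 1)*(r + 4)*(r - 1)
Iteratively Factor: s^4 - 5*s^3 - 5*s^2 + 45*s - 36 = (s - 4)*(s^3 - s^2 - 9*s + 9) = (s - 4)*(s + 3)*(s^2 - 4*s + 3) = (s - 4)*(s - 3)*(s + 3)*(s - 1)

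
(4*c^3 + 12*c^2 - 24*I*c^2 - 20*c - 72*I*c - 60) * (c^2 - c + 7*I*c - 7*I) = 4*c^5 + 8*c^4 + 4*I*c^4 + 136*c^3 + 8*I*c^3 + 296*c^2 - 152*I*c^2 - 444*c - 280*I*c + 420*I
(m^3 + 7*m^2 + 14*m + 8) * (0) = 0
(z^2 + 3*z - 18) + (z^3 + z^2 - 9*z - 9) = z^3 + 2*z^2 - 6*z - 27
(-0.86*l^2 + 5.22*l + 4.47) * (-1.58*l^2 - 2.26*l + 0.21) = 1.3588*l^4 - 6.304*l^3 - 19.0404*l^2 - 9.006*l + 0.9387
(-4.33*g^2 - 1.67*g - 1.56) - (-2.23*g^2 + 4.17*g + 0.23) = -2.1*g^2 - 5.84*g - 1.79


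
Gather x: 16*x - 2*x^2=-2*x^2 + 16*x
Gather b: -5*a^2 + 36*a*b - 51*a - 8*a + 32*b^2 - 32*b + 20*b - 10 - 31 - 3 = -5*a^2 - 59*a + 32*b^2 + b*(36*a - 12) - 44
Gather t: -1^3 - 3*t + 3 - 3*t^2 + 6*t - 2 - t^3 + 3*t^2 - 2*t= -t^3 + t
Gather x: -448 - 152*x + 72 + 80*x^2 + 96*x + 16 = 80*x^2 - 56*x - 360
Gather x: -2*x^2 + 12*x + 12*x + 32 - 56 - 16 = -2*x^2 + 24*x - 40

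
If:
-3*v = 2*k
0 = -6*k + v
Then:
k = 0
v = 0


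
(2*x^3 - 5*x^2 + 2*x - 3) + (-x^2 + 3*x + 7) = 2*x^3 - 6*x^2 + 5*x + 4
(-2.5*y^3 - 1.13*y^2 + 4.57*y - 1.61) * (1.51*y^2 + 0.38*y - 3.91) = -3.775*y^5 - 2.6563*y^4 + 16.2463*y^3 + 3.7238*y^2 - 18.4805*y + 6.2951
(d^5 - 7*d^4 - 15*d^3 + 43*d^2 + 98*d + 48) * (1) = d^5 - 7*d^4 - 15*d^3 + 43*d^2 + 98*d + 48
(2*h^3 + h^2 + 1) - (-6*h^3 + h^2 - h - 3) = 8*h^3 + h + 4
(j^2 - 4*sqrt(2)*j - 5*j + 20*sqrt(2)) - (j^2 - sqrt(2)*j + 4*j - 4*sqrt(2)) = -9*j - 3*sqrt(2)*j + 24*sqrt(2)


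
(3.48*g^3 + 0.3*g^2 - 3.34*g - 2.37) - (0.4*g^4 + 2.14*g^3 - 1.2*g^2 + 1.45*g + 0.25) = -0.4*g^4 + 1.34*g^3 + 1.5*g^2 - 4.79*g - 2.62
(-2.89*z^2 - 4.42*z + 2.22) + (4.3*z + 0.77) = -2.89*z^2 - 0.12*z + 2.99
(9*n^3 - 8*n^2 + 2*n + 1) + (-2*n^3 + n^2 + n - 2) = 7*n^3 - 7*n^2 + 3*n - 1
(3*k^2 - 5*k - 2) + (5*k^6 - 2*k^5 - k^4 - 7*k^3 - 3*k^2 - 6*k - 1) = 5*k^6 - 2*k^5 - k^4 - 7*k^3 - 11*k - 3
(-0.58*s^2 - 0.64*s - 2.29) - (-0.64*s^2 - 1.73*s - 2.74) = 0.0600000000000001*s^2 + 1.09*s + 0.45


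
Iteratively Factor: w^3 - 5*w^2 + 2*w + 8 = (w - 2)*(w^2 - 3*w - 4) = (w - 2)*(w + 1)*(w - 4)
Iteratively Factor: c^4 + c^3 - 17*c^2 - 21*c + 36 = (c - 4)*(c^3 + 5*c^2 + 3*c - 9) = (c - 4)*(c + 3)*(c^2 + 2*c - 3) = (c - 4)*(c + 3)^2*(c - 1)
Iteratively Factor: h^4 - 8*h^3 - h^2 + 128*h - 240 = (h + 4)*(h^3 - 12*h^2 + 47*h - 60) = (h - 5)*(h + 4)*(h^2 - 7*h + 12) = (h - 5)*(h - 3)*(h + 4)*(h - 4)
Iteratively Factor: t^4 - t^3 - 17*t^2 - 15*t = (t - 5)*(t^3 + 4*t^2 + 3*t) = (t - 5)*(t + 3)*(t^2 + t) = (t - 5)*(t + 1)*(t + 3)*(t)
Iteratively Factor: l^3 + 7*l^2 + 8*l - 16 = (l + 4)*(l^2 + 3*l - 4) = (l - 1)*(l + 4)*(l + 4)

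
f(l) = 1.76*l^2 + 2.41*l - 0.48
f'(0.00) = 2.41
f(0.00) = -0.48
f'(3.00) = 12.97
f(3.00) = 22.59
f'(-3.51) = -9.95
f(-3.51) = 12.74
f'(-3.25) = -9.03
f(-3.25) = 10.28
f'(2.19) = 10.12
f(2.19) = 13.24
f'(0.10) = 2.76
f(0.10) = -0.22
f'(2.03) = 9.56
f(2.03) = 11.67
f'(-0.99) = -1.07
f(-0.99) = -1.14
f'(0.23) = 3.22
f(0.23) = 0.17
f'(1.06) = 6.14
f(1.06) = 4.05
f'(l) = 3.52*l + 2.41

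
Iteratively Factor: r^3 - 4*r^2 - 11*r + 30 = (r + 3)*(r^2 - 7*r + 10) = (r - 2)*(r + 3)*(r - 5)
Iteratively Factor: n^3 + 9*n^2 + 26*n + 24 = (n + 3)*(n^2 + 6*n + 8) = (n + 3)*(n + 4)*(n + 2)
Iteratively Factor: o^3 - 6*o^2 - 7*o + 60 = (o - 5)*(o^2 - o - 12) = (o - 5)*(o + 3)*(o - 4)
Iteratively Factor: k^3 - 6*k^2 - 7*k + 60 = (k + 3)*(k^2 - 9*k + 20) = (k - 4)*(k + 3)*(k - 5)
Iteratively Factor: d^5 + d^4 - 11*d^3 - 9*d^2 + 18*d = (d)*(d^4 + d^3 - 11*d^2 - 9*d + 18) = d*(d - 1)*(d^3 + 2*d^2 - 9*d - 18) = d*(d - 1)*(d + 2)*(d^2 - 9) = d*(d - 1)*(d + 2)*(d + 3)*(d - 3)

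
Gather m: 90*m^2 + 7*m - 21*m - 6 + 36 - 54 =90*m^2 - 14*m - 24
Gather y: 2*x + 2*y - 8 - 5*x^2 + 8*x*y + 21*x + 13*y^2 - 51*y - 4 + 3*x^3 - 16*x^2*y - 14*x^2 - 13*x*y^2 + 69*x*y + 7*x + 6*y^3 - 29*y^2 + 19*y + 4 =3*x^3 - 19*x^2 + 30*x + 6*y^3 + y^2*(-13*x - 16) + y*(-16*x^2 + 77*x - 30) - 8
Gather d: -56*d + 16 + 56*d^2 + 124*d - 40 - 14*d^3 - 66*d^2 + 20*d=-14*d^3 - 10*d^2 + 88*d - 24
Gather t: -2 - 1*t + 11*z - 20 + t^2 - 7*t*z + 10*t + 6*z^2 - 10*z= t^2 + t*(9 - 7*z) + 6*z^2 + z - 22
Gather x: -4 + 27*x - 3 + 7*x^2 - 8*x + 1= 7*x^2 + 19*x - 6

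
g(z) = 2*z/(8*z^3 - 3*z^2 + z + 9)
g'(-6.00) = 0.00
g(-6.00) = 0.01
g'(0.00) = 0.22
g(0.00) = 0.00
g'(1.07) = -0.05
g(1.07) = 0.13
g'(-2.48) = 0.03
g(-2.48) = 0.04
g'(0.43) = 0.18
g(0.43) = 0.09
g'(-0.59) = 0.81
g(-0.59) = -0.21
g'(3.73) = -0.01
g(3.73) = 0.02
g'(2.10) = -0.05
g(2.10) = 0.06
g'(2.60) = -0.03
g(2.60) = 0.04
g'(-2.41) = 0.03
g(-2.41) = 0.04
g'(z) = 2*z*(-24*z^2 + 6*z - 1)/(8*z^3 - 3*z^2 + z + 9)^2 + 2/(8*z^3 - 3*z^2 + z + 9)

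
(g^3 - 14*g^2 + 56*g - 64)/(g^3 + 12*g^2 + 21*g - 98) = (g^2 - 12*g + 32)/(g^2 + 14*g + 49)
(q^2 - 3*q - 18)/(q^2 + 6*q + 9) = (q - 6)/(q + 3)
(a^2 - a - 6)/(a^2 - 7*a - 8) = (-a^2 + a + 6)/(-a^2 + 7*a + 8)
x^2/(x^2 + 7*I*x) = x/(x + 7*I)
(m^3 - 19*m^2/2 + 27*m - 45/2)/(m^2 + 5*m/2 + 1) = (2*m^3 - 19*m^2 + 54*m - 45)/(2*m^2 + 5*m + 2)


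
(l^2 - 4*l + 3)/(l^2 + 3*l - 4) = (l - 3)/(l + 4)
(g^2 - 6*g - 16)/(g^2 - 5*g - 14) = (g - 8)/(g - 7)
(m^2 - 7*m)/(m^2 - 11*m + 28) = m/(m - 4)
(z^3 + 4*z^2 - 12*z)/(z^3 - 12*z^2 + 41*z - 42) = z*(z + 6)/(z^2 - 10*z + 21)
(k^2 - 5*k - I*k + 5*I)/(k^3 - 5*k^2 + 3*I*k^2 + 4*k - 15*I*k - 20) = 1/(k + 4*I)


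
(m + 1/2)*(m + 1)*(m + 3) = m^3 + 9*m^2/2 + 5*m + 3/2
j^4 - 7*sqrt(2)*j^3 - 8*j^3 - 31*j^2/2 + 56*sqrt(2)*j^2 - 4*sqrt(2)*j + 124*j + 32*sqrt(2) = (j - 8)*(j - 8*sqrt(2))*(j + sqrt(2)/2)^2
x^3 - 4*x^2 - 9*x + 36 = (x - 4)*(x - 3)*(x + 3)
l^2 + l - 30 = (l - 5)*(l + 6)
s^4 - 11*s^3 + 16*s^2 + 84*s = s*(s - 7)*(s - 6)*(s + 2)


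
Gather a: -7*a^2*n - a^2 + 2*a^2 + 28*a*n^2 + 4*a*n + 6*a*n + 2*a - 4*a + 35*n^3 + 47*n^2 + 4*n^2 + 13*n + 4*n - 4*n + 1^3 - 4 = a^2*(1 - 7*n) + a*(28*n^2 + 10*n - 2) + 35*n^3 + 51*n^2 + 13*n - 3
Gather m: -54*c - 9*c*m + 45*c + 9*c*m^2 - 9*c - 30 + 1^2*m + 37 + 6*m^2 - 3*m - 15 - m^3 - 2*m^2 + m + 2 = -18*c - m^3 + m^2*(9*c + 4) + m*(-9*c - 1) - 6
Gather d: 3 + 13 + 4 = 20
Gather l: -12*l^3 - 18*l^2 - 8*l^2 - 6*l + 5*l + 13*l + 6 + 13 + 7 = -12*l^3 - 26*l^2 + 12*l + 26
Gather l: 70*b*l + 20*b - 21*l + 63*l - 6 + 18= 20*b + l*(70*b + 42) + 12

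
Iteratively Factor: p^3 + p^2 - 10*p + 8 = (p - 1)*(p^2 + 2*p - 8) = (p - 1)*(p + 4)*(p - 2)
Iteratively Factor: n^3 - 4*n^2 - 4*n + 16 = (n + 2)*(n^2 - 6*n + 8) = (n - 4)*(n + 2)*(n - 2)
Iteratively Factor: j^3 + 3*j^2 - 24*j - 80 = (j - 5)*(j^2 + 8*j + 16) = (j - 5)*(j + 4)*(j + 4)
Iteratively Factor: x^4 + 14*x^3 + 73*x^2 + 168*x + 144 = (x + 4)*(x^3 + 10*x^2 + 33*x + 36) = (x + 3)*(x + 4)*(x^2 + 7*x + 12) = (x + 3)*(x + 4)^2*(x + 3)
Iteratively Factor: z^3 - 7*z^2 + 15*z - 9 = (z - 3)*(z^2 - 4*z + 3) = (z - 3)^2*(z - 1)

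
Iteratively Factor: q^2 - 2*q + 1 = (q - 1)*(q - 1)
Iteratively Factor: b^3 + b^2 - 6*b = (b)*(b^2 + b - 6) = b*(b + 3)*(b - 2)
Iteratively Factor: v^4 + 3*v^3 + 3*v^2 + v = (v + 1)*(v^3 + 2*v^2 + v) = (v + 1)^2*(v^2 + v) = (v + 1)^3*(v)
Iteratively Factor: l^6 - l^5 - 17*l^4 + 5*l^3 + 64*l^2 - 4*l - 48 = (l - 1)*(l^5 - 17*l^3 - 12*l^2 + 52*l + 48) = (l - 1)*(l + 3)*(l^4 - 3*l^3 - 8*l^2 + 12*l + 16) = (l - 2)*(l - 1)*(l + 3)*(l^3 - l^2 - 10*l - 8) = (l - 2)*(l - 1)*(l + 2)*(l + 3)*(l^2 - 3*l - 4) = (l - 2)*(l - 1)*(l + 1)*(l + 2)*(l + 3)*(l - 4)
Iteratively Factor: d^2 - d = (d)*(d - 1)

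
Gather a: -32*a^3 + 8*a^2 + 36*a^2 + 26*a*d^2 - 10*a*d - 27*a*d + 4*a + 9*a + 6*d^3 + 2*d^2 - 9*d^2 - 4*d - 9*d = -32*a^3 + 44*a^2 + a*(26*d^2 - 37*d + 13) + 6*d^3 - 7*d^2 - 13*d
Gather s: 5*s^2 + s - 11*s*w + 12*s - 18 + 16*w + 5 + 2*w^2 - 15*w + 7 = 5*s^2 + s*(13 - 11*w) + 2*w^2 + w - 6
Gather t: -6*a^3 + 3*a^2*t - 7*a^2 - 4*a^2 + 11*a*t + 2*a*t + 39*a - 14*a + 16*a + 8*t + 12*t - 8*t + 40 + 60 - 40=-6*a^3 - 11*a^2 + 41*a + t*(3*a^2 + 13*a + 12) + 60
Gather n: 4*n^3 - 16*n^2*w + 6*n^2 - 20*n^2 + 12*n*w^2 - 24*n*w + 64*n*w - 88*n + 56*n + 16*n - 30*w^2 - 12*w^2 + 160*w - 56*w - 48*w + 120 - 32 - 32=4*n^3 + n^2*(-16*w - 14) + n*(12*w^2 + 40*w - 16) - 42*w^2 + 56*w + 56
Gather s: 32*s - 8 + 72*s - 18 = 104*s - 26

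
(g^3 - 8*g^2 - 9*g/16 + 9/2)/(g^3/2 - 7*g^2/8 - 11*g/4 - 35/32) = 2*(-16*g^3 + 128*g^2 + 9*g - 72)/(-16*g^3 + 28*g^2 + 88*g + 35)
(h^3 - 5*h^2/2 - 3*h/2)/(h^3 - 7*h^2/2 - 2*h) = (h - 3)/(h - 4)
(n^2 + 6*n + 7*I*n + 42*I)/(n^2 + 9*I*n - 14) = (n + 6)/(n + 2*I)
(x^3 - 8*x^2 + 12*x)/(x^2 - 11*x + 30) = x*(x - 2)/(x - 5)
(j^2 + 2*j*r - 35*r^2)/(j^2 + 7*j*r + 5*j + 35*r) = (j - 5*r)/(j + 5)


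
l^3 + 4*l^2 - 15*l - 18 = (l - 3)*(l + 1)*(l + 6)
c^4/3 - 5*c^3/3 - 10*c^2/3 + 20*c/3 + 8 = (c/3 + 1/3)*(c - 6)*(c - 2)*(c + 2)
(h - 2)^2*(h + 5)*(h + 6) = h^4 + 7*h^3 - 10*h^2 - 76*h + 120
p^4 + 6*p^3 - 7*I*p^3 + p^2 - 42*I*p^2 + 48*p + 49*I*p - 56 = (p - 1)*(p + 7)*(p - 8*I)*(p + I)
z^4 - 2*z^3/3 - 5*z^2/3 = z^2*(z - 5/3)*(z + 1)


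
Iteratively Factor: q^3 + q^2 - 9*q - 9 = (q + 1)*(q^2 - 9) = (q + 1)*(q + 3)*(q - 3)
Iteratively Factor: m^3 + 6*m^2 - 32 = (m - 2)*(m^2 + 8*m + 16) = (m - 2)*(m + 4)*(m + 4)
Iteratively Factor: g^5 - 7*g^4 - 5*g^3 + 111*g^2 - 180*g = (g - 3)*(g^4 - 4*g^3 - 17*g^2 + 60*g) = (g - 3)^2*(g^3 - g^2 - 20*g) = g*(g - 3)^2*(g^2 - g - 20) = g*(g - 3)^2*(g + 4)*(g - 5)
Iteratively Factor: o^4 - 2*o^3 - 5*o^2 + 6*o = (o - 3)*(o^3 + o^2 - 2*o) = (o - 3)*(o - 1)*(o^2 + 2*o) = (o - 3)*(o - 1)*(o + 2)*(o)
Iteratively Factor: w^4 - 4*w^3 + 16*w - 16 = (w - 2)*(w^3 - 2*w^2 - 4*w + 8) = (w - 2)^2*(w^2 - 4) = (w - 2)^2*(w + 2)*(w - 2)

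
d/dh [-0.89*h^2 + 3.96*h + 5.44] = 3.96 - 1.78*h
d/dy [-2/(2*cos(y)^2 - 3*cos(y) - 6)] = 2*(3 - 4*cos(y))*sin(y)/(3*cos(y) - cos(2*y) + 5)^2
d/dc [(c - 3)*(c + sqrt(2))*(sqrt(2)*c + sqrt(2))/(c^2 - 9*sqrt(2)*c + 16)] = (sqrt(2)*c^4 - 36*c^3 + 40*c^2 + 33*sqrt(2)*c^2 - 64*sqrt(2)*c + 76*c - 102*sqrt(2) - 64)/(c^4 - 18*sqrt(2)*c^3 + 194*c^2 - 288*sqrt(2)*c + 256)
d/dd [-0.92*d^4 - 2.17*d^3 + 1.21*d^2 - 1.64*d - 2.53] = -3.68*d^3 - 6.51*d^2 + 2.42*d - 1.64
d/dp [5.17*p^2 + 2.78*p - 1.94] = 10.34*p + 2.78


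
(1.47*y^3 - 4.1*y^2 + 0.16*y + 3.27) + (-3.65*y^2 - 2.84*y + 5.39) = 1.47*y^3 - 7.75*y^2 - 2.68*y + 8.66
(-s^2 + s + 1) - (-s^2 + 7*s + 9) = -6*s - 8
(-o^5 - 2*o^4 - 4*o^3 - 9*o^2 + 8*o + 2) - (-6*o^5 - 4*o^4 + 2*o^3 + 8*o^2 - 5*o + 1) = 5*o^5 + 2*o^4 - 6*o^3 - 17*o^2 + 13*o + 1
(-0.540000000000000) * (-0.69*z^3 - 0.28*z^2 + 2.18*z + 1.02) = 0.3726*z^3 + 0.1512*z^2 - 1.1772*z - 0.5508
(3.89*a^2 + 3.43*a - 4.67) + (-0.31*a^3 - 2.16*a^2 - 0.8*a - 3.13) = -0.31*a^3 + 1.73*a^2 + 2.63*a - 7.8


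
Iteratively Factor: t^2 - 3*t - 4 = (t - 4)*(t + 1)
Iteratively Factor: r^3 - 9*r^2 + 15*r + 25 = (r - 5)*(r^2 - 4*r - 5) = (r - 5)*(r + 1)*(r - 5)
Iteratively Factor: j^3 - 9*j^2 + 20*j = (j - 5)*(j^2 - 4*j) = j*(j - 5)*(j - 4)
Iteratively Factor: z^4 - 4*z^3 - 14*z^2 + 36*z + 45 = (z - 3)*(z^3 - z^2 - 17*z - 15) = (z - 3)*(z + 3)*(z^2 - 4*z - 5) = (z - 5)*(z - 3)*(z + 3)*(z + 1)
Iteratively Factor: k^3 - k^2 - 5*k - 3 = (k + 1)*(k^2 - 2*k - 3) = (k + 1)^2*(k - 3)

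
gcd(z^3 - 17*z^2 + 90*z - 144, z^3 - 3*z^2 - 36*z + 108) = z^2 - 9*z + 18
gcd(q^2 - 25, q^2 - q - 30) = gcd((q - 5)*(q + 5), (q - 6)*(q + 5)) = q + 5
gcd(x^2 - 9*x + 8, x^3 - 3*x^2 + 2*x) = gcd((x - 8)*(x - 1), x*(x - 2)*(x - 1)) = x - 1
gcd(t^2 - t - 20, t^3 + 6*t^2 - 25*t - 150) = t - 5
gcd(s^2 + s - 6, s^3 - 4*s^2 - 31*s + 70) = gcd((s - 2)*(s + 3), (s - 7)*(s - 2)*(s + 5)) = s - 2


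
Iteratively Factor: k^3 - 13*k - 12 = (k - 4)*(k^2 + 4*k + 3) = (k - 4)*(k + 3)*(k + 1)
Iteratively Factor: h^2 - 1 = (h - 1)*(h + 1)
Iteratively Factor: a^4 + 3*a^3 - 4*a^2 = (a)*(a^3 + 3*a^2 - 4*a) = a*(a - 1)*(a^2 + 4*a) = a^2*(a - 1)*(a + 4)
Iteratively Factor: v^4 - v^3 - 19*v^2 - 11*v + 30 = (v + 2)*(v^3 - 3*v^2 - 13*v + 15) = (v - 1)*(v + 2)*(v^2 - 2*v - 15) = (v - 1)*(v + 2)*(v + 3)*(v - 5)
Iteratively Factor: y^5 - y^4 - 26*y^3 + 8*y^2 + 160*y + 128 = (y - 4)*(y^4 + 3*y^3 - 14*y^2 - 48*y - 32) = (y - 4)*(y + 4)*(y^3 - y^2 - 10*y - 8) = (y - 4)*(y + 2)*(y + 4)*(y^2 - 3*y - 4) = (y - 4)*(y + 1)*(y + 2)*(y + 4)*(y - 4)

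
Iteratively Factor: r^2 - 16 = (r + 4)*(r - 4)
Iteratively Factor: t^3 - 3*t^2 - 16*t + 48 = (t - 3)*(t^2 - 16) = (t - 3)*(t + 4)*(t - 4)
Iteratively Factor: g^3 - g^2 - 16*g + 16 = (g - 1)*(g^2 - 16) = (g - 1)*(g + 4)*(g - 4)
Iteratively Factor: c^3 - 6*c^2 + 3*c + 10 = (c + 1)*(c^2 - 7*c + 10) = (c - 2)*(c + 1)*(c - 5)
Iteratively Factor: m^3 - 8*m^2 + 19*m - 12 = (m - 1)*(m^2 - 7*m + 12) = (m - 3)*(m - 1)*(m - 4)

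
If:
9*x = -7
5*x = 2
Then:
No Solution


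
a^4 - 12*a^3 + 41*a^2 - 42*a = a*(a - 7)*(a - 3)*(a - 2)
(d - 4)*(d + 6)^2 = d^3 + 8*d^2 - 12*d - 144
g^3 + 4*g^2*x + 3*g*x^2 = g*(g + x)*(g + 3*x)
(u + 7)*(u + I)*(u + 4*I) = u^3 + 7*u^2 + 5*I*u^2 - 4*u + 35*I*u - 28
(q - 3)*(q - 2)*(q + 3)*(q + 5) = q^4 + 3*q^3 - 19*q^2 - 27*q + 90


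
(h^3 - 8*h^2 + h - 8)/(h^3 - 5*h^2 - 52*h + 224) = (h^2 + 1)/(h^2 + 3*h - 28)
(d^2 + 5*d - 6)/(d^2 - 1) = (d + 6)/(d + 1)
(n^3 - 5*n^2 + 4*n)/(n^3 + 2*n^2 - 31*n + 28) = n/(n + 7)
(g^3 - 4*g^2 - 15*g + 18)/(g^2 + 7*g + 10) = (g^3 - 4*g^2 - 15*g + 18)/(g^2 + 7*g + 10)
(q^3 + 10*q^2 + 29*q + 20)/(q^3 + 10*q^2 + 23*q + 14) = (q^2 + 9*q + 20)/(q^2 + 9*q + 14)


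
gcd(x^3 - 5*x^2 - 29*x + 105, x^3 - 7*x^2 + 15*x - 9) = x - 3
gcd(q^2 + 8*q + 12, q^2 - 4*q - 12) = q + 2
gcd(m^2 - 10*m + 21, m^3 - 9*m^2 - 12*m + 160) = 1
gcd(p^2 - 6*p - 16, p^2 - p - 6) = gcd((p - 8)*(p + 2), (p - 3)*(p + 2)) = p + 2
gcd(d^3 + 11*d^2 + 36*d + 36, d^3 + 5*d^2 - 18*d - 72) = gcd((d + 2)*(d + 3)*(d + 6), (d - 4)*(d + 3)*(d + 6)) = d^2 + 9*d + 18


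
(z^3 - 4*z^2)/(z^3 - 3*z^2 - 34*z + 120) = z^2/(z^2 + z - 30)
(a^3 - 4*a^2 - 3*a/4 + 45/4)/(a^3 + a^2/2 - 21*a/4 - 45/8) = 2*(a - 3)/(2*a + 3)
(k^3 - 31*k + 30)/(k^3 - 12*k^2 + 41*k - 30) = (k + 6)/(k - 6)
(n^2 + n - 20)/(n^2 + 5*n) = (n - 4)/n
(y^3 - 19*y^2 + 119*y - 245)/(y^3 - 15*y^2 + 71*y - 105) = (y - 7)/(y - 3)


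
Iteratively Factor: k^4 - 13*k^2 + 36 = (k + 2)*(k^3 - 2*k^2 - 9*k + 18) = (k + 2)*(k + 3)*(k^2 - 5*k + 6) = (k - 3)*(k + 2)*(k + 3)*(k - 2)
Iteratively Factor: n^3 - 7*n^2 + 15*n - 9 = (n - 3)*(n^2 - 4*n + 3) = (n - 3)^2*(n - 1)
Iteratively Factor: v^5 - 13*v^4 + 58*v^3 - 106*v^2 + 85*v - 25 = (v - 1)*(v^4 - 12*v^3 + 46*v^2 - 60*v + 25) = (v - 5)*(v - 1)*(v^3 - 7*v^2 + 11*v - 5) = (v - 5)*(v - 1)^2*(v^2 - 6*v + 5) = (v - 5)^2*(v - 1)^2*(v - 1)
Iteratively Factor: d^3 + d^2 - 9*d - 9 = (d + 1)*(d^2 - 9) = (d + 1)*(d + 3)*(d - 3)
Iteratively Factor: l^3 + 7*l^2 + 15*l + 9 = (l + 3)*(l^2 + 4*l + 3) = (l + 3)^2*(l + 1)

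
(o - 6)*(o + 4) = o^2 - 2*o - 24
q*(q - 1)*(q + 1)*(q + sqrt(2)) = q^4 + sqrt(2)*q^3 - q^2 - sqrt(2)*q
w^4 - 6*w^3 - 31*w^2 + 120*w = w*(w - 8)*(w - 3)*(w + 5)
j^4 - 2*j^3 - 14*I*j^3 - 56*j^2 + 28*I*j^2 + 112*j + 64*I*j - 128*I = (j - 2)*(j - 8*I)*(j - 4*I)*(j - 2*I)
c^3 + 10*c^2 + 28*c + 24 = (c + 2)^2*(c + 6)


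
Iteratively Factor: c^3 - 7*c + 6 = (c - 2)*(c^2 + 2*c - 3) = (c - 2)*(c - 1)*(c + 3)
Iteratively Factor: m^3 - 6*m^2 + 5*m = (m - 5)*(m^2 - m) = (m - 5)*(m - 1)*(m)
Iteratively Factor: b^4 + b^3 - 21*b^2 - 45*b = (b)*(b^3 + b^2 - 21*b - 45) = b*(b + 3)*(b^2 - 2*b - 15) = b*(b - 5)*(b + 3)*(b + 3)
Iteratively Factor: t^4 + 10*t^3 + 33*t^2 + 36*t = (t + 4)*(t^3 + 6*t^2 + 9*t) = t*(t + 4)*(t^2 + 6*t + 9) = t*(t + 3)*(t + 4)*(t + 3)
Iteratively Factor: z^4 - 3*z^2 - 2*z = (z - 2)*(z^3 + 2*z^2 + z) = z*(z - 2)*(z^2 + 2*z + 1) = z*(z - 2)*(z + 1)*(z + 1)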